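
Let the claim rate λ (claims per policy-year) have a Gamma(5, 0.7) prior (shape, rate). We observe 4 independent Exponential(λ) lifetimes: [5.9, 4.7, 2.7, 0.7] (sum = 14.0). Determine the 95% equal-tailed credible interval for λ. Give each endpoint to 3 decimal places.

[0.280, 1.072]

Posterior: Gamma(5+4, 0.7+14.0) = Gamma(9, 14.7) (shape, rate).
Equal-tailed 95% interval: Gamma(9, 14.7) quantiles at 0.025 and 0.975.
Posterior mean ≈ 0.612, SD ≈ 0.204; a Normal approximation gives roughly [0.212, 1.012].
Exact: lower = 0.280; upper = 1.072.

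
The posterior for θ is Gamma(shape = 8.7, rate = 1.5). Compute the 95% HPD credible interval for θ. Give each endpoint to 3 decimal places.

The posterior is unimodal and skewed, so the HPD interval has equal density at both endpoints and is the shortest 95% interval.
Solving f(2.284) = f(9.717) with F(9.717) − F(2.284) = 0.95 gives [2.284, 9.717].
For comparison, the equal-tailed interval is [2.610, 10.242]; the HPD is narrower and shifted toward the mode.

[2.284, 9.717]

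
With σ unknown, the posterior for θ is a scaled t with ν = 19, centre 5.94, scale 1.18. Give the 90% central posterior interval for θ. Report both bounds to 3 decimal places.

[3.900, 7.980]

The t_19 distribution is symmetric; the 90% interval is 5.94 ± t·1.18 with t_{0.95,19} = 1.729.
Half-width: 1.729 × 1.18 = 2.040.
5.94 − 2.040 = 3.900; 5.94 + 2.040 = 7.980.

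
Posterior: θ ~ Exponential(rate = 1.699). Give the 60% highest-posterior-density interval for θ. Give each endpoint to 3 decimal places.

[0.000, 0.539]

The exponential density is strictly decreasing on [0, ∞), so the HPD interval is anchored at 0: [0, q] with P(θ ≤ q) = 0.60.
q = −ln(1 − 0.60) / 1.699 = 0.9163 / 1.699 = 0.539.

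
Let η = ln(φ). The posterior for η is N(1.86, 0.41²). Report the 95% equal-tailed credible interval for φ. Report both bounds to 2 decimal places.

[2.88, 14.35]

On the log scale the 95% interval is 1.86 ± 1.960 × 0.41 = [1.0564, 2.6636].
Exponentiate: [e^1.0564, e^2.6636] = [2.88, 14.35].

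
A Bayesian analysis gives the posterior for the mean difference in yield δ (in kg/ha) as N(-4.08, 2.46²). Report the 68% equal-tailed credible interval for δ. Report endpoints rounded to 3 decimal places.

[-6.526, -1.634]

The posterior is symmetric, so the 68% equal-tailed interval is δ = -4.08 ± z·2.46 with z = 0.994.
Half-width: 0.994 × 2.46 = 2.446.
-4.08 − 2.446 = -6.526; -4.08 + 2.446 = -1.634.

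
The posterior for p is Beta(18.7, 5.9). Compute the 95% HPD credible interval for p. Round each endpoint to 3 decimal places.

The posterior is unimodal and skewed, so the HPD interval has equal density at both endpoints and is the shortest 95% interval.
Solving f(0.594) = f(0.915) with F(0.915) − F(0.594) = 0.95 gives [0.594, 0.915].
For comparison, the equal-tailed interval is [0.577, 0.903]; the HPD is narrower and shifted toward the mode.

[0.594, 0.915]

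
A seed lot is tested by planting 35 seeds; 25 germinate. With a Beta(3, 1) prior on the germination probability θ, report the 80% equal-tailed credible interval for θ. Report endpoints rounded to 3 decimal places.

[0.624, 0.807]

Posterior: Beta(3+25, 1+10) = Beta(28, 11).
Equal-tailed 80% interval: the 0.1 and 0.9 quantiles of Beta(28, 11).
Posterior mean ≈ 0.718, SD ≈ 0.071; a Normal approximation gives roughly [0.627, 0.809].
Exact: F⁻¹(0.1) = 0.624; F⁻¹(0.9) = 0.807.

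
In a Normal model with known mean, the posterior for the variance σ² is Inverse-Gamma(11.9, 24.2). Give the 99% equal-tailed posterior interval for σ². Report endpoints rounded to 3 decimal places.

[1.069, 4.959]

Inverse-Gamma(11.9, 24.2) quantiles: F⁻¹(0.005) and F⁻¹(0.995).
Equivalently, 1/σ² ~ Gamma(11.9, rate = 24.2); invert its 0.995 and 0.005 quantiles.
Posterior mean ≈ 2.220, SD ≈ 0.706; a Normal approximation gives roughly [0.403, 4.038].
Exact: lower = 1.069; upper = 4.959.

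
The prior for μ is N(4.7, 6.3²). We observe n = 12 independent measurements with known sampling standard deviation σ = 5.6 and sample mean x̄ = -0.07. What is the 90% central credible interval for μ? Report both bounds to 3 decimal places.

[-2.351, 2.800]

Posterior precision = 1/6.3² + 12/5.6² = 0.0252 + 0.3827 = 0.4078, so posterior SD = 1.5659.
Posterior mean = (4.7/6.3² + 12·-0.07/5.6²) / 0.4078 = 0.2247.
Interval: 0.2247 ± 1.645 × 1.5659 → [-2.351, 2.800].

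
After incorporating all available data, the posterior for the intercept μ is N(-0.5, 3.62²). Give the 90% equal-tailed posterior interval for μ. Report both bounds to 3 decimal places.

[-6.454, 5.454]

The posterior is symmetric, so the 90% equal-tailed interval is μ = -0.5 ± z·3.62 with z = 1.645.
Half-width: 1.645 × 3.62 = 5.954.
-0.5 − 5.954 = -6.454; -0.5 + 5.954 = 5.454.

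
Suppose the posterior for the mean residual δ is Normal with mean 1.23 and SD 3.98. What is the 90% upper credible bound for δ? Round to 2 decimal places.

Need U with P(δ ≤ U) = 0.90: U = 1.23 + z_{0.1}·3.98.
z = 1.282; U = 1.23 + 1.282 × 3.98 = 6.33.

6.33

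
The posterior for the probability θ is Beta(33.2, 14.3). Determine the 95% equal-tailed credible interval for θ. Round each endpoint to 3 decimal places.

[0.563, 0.819]

Posterior: Beta(33.2, 14.3).
Equal-tailed 95% interval: the 0.025 and 0.975 quantiles of Beta(33.2, 14.3).
Posterior mean ≈ 0.699, SD ≈ 0.066; a Normal approximation gives roughly [0.570, 0.828].
Exact: F⁻¹(0.025) = 0.563; F⁻¹(0.975) = 0.819.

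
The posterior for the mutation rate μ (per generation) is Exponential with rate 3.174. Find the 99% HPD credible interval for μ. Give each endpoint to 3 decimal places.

[0.000, 1.451]

The exponential density is strictly decreasing on [0, ∞), so the HPD interval is anchored at 0: [0, q] with P(μ ≤ q) = 0.99.
q = −ln(1 − 0.99) / 3.174 = 4.6052 / 3.174 = 1.451.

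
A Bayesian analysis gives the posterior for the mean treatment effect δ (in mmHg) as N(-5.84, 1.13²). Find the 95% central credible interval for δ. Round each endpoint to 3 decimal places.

[-8.055, -3.625]

The posterior is symmetric, so the 95% equal-tailed interval is δ = -5.84 ± z·1.13 with z = 1.960.
Half-width: 1.960 × 1.13 = 2.215.
-5.84 − 2.215 = -8.055; -5.84 + 2.215 = -3.625.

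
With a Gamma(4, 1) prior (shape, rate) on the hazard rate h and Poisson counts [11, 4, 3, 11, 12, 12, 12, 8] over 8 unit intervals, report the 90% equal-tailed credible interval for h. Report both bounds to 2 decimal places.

[7.02, 10.22]

Posterior: Gamma(4+73, 1+8) = Gamma(77, 9) (shape, rate).
Equal-tailed 90% interval: Gamma(77, 9) quantiles at 0.05 and 0.95.
Posterior mean ≈ 8.56, SD ≈ 0.97; a Normal approximation gives roughly [6.95, 10.16].
Exact: lower = 7.02; upper = 10.22.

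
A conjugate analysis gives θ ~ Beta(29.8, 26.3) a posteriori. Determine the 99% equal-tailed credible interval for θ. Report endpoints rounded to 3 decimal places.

Posterior: Beta(29.8, 26.3).
Equal-tailed 99% interval: the 0.005 and 0.995 quantiles of Beta(29.8, 26.3).
Posterior mean ≈ 0.531, SD ≈ 0.066; a Normal approximation gives roughly [0.361, 0.701].
Exact: F⁻¹(0.005) = 0.362; F⁻¹(0.995) = 0.696.

[0.362, 0.696]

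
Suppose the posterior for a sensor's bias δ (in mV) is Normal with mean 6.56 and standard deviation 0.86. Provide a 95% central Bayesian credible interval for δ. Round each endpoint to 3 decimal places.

The posterior is symmetric, so the 95% equal-tailed interval is δ = 6.56 ± z·0.86 with z = 1.960.
Half-width: 1.960 × 0.86 = 1.686.
6.56 − 1.686 = 4.874; 6.56 + 1.686 = 8.246.

[4.874, 8.246]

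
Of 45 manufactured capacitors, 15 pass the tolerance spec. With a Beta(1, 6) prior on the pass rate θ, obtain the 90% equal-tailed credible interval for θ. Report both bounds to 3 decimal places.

[0.208, 0.416]

Posterior: Beta(1+15, 6+30) = Beta(16, 36).
Equal-tailed 90% interval: the 0.05 and 0.95 quantiles of Beta(16, 36).
Posterior mean ≈ 0.308, SD ≈ 0.063; a Normal approximation gives roughly [0.203, 0.412].
Exact: F⁻¹(0.05) = 0.208; F⁻¹(0.95) = 0.416.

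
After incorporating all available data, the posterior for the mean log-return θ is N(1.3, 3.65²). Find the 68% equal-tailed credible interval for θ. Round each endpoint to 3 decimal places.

[-2.330, 4.930]

The posterior is symmetric, so the 68% equal-tailed interval is θ = 1.3 ± z·3.65 with z = 0.994.
Half-width: 0.994 × 3.65 = 3.630.
1.3 − 3.630 = -2.330; 1.3 + 3.630 = 4.930.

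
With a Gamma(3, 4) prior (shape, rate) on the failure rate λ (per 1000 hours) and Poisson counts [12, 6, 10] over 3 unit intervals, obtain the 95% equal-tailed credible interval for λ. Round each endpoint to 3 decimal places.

[3.009, 6.118]

Posterior: Gamma(3+28, 4+3) = Gamma(31, 7) (shape, rate).
Equal-tailed 95% interval: Gamma(31, 7) quantiles at 0.025 and 0.975.
Posterior mean ≈ 4.429, SD ≈ 0.795; a Normal approximation gives roughly [2.870, 5.988].
Exact: lower = 3.009; upper = 6.118.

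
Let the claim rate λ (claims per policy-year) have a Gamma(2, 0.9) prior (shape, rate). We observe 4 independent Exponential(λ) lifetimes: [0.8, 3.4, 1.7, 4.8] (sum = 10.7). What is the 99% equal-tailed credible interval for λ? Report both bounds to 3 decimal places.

[0.132, 1.220]

Posterior: Gamma(2+4, 0.9+10.7) = Gamma(6, 11.6) (shape, rate).
Equal-tailed 99% interval: Gamma(6, 11.6) quantiles at 0.005 and 0.995.
Posterior mean ≈ 0.517, SD ≈ 0.211; a Normal approximation gives roughly [-0.027, 1.061].
Exact: lower = 0.132; upper = 1.220.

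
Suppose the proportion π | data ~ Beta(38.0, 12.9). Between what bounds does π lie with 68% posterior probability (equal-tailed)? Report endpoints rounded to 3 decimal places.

Posterior: Beta(38.0, 12.9).
Equal-tailed 68% interval: the 0.16 and 0.84 quantiles of Beta(38.0, 12.9).
Posterior mean ≈ 0.747, SD ≈ 0.060; a Normal approximation gives roughly [0.687, 0.807].
Exact: F⁻¹(0.16) = 0.686; F⁻¹(0.84) = 0.807.

[0.686, 0.807]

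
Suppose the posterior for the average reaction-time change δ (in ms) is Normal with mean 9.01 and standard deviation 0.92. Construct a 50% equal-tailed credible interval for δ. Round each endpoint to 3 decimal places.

[8.389, 9.631]

The posterior is symmetric, so the 50% equal-tailed interval is δ = 9.01 ± z·0.92 with z = 0.674.
Half-width: 0.674 × 0.92 = 0.621.
9.01 − 0.621 = 8.389; 9.01 + 0.621 = 9.631.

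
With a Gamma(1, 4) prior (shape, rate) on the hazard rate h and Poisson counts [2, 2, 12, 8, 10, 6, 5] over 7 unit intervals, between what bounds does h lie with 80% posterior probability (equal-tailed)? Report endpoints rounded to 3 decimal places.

[3.414, 4.989]

Posterior: Gamma(1+45, 4+7) = Gamma(46, 11) (shape, rate).
Equal-tailed 80% interval: Gamma(46, 11) quantiles at 0.1 and 0.9.
Posterior mean ≈ 4.182, SD ≈ 0.617; a Normal approximation gives roughly [3.392, 4.972].
Exact: lower = 3.414; upper = 4.989.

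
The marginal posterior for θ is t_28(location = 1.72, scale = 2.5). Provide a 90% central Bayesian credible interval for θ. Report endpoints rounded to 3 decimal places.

[-2.533, 5.973]

The t_28 distribution is symmetric; the 90% interval is 1.72 ± t·2.5 with t_{0.95,28} = 1.701.
Half-width: 1.701 × 2.5 = 4.253.
1.72 − 4.253 = -2.533; 1.72 + 4.253 = 5.973.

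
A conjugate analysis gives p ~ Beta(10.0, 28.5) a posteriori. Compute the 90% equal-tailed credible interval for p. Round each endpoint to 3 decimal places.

Posterior: Beta(10.0, 28.5).
Equal-tailed 90% interval: the 0.05 and 0.95 quantiles of Beta(10.0, 28.5).
Posterior mean ≈ 0.260, SD ≈ 0.070; a Normal approximation gives roughly [0.145, 0.375].
Exact: F⁻¹(0.05) = 0.152; F⁻¹(0.95) = 0.381.

[0.152, 0.381]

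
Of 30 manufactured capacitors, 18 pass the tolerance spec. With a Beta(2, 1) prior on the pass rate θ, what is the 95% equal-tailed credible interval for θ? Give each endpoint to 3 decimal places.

Posterior: Beta(2+18, 1+12) = Beta(20, 13).
Equal-tailed 95% interval: the 0.025 and 0.975 quantiles of Beta(20, 13).
Posterior mean ≈ 0.606, SD ≈ 0.084; a Normal approximation gives roughly [0.442, 0.770].
Exact: F⁻¹(0.025) = 0.437; F⁻¹(0.975) = 0.763.

[0.437, 0.763]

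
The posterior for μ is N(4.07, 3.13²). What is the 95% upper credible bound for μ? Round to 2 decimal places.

9.22

Need U with P(μ ≤ U) = 0.95: U = 4.07 + z_{0.05}·3.13.
z = 1.645; U = 4.07 + 1.645 × 3.13 = 9.22.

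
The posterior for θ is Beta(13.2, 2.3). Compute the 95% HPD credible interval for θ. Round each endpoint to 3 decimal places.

[0.681, 0.991]

The posterior is unimodal and skewed, so the HPD interval has equal density at both endpoints and is the shortest 95% interval.
Solving f(0.681) = f(0.991) with F(0.991) − F(0.681) = 0.95 gives [0.681, 0.991].
For comparison, the equal-tailed interval is [0.644, 0.976]; the HPD is narrower and shifted toward the mode.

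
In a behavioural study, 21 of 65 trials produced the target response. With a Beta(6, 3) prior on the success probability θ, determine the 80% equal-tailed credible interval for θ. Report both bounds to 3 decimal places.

[0.294, 0.437]

Posterior: Beta(6+21, 3+44) = Beta(27, 47).
Equal-tailed 80% interval: the 0.1 and 0.9 quantiles of Beta(27, 47).
Posterior mean ≈ 0.365, SD ≈ 0.056; a Normal approximation gives roughly [0.294, 0.436].
Exact: F⁻¹(0.1) = 0.294; F⁻¹(0.9) = 0.437.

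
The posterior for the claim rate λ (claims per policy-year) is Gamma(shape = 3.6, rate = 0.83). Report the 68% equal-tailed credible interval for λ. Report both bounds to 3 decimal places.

Posterior: Gamma(shape 3.6, rate 0.83).
Equal-tailed 68% interval: Gamma(3.6, 0.83) quantiles at 0.16 and 0.84.
Posterior mean ≈ 4.337, SD ≈ 2.286; a Normal approximation gives roughly [2.064, 6.611].
Exact: lower = 2.168; upper = 6.503.

[2.168, 6.503]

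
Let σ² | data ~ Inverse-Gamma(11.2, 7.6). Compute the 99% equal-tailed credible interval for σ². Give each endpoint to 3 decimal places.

Inverse-Gamma(11.2, 7.6) quantiles: F⁻¹(0.005) and F⁻¹(0.995).
Equivalently, 1/σ² ~ Gamma(11.2, rate = 7.6); invert its 0.995 and 0.005 quantiles.
Posterior mean ≈ 0.745, SD ≈ 0.246; a Normal approximation gives roughly [0.112, 1.378].
Exact: lower = 0.351; upper = 1.710.

[0.351, 1.710]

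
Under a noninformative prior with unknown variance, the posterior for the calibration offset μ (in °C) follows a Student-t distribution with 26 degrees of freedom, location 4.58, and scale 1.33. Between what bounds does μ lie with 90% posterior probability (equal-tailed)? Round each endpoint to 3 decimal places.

[2.312, 6.848]

The t_26 distribution is symmetric; the 90% interval is 4.58 ± t·1.33 with t_{0.95,26} = 1.706.
Half-width: 1.706 × 1.33 = 2.268.
4.58 − 2.268 = 2.312; 4.58 + 2.268 = 6.848.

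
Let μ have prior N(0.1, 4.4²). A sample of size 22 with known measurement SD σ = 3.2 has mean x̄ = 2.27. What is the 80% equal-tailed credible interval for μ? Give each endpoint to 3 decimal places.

Posterior precision = 1/4.4² + 22/3.2² = 0.0517 + 2.1484 = 2.2001, so posterior SD = 0.6742.
Posterior mean = (0.1/4.4² + 22·2.27/3.2²) / 2.2001 = 2.2191.
Interval: 2.2191 ± 1.282 × 0.6742 → [1.355, 3.083].

[1.355, 3.083]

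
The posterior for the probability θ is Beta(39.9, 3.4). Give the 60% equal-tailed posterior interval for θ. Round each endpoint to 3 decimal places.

[0.890, 0.956]

Posterior: Beta(39.9, 3.4).
Equal-tailed 60% interval: the 0.2 and 0.8 quantiles of Beta(39.9, 3.4).
Posterior mean ≈ 0.921, SD ≈ 0.040; a Normal approximation gives roughly [0.887, 0.955].
Exact: F⁻¹(0.2) = 0.890; F⁻¹(0.8) = 0.956.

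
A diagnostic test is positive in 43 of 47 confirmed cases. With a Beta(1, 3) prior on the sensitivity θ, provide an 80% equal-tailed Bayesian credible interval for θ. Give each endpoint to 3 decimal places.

[0.799, 0.920]

Posterior: Beta(1+43, 3+4) = Beta(44, 7).
Equal-tailed 80% interval: the 0.1 and 0.9 quantiles of Beta(44, 7).
Posterior mean ≈ 0.863, SD ≈ 0.048; a Normal approximation gives roughly [0.802, 0.924].
Exact: F⁻¹(0.1) = 0.799; F⁻¹(0.9) = 0.920.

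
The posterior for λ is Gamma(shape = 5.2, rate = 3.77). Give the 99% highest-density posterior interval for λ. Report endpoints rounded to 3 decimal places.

The posterior is unimodal and skewed, so the HPD interval has equal density at both endpoints and is the shortest 99% interval.
Solving f(0.220) = f(3.205) with F(3.205) − F(0.220) = 0.99 gives [0.220, 3.205].
For comparison, the equal-tailed interval is [0.309, 3.424]; the HPD is narrower and shifted toward the mode.

[0.220, 3.205]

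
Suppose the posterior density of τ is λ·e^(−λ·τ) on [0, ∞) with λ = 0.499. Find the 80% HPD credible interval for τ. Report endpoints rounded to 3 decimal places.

The exponential density is strictly decreasing on [0, ∞), so the HPD interval is anchored at 0: [0, q] with P(τ ≤ q) = 0.80.
q = −ln(1 − 0.80) / 0.499 = 1.6094 / 0.499 = 3.225.

[0.000, 3.225]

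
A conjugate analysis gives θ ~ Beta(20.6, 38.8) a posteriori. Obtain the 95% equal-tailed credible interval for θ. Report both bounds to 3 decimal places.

Posterior: Beta(20.6, 38.8).
Equal-tailed 95% interval: the 0.025 and 0.975 quantiles of Beta(20.6, 38.8).
Posterior mean ≈ 0.347, SD ≈ 0.061; a Normal approximation gives roughly [0.227, 0.467].
Exact: F⁻¹(0.025) = 0.232; F⁻¹(0.975) = 0.471.

[0.232, 0.471]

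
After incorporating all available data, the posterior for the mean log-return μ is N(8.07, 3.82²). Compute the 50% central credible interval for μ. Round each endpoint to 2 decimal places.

The posterior is symmetric, so the 50% equal-tailed interval is μ = 8.07 ± z·3.82 with z = 0.674.
Half-width: 0.674 × 3.82 = 2.58.
8.07 − 2.58 = 5.49; 8.07 + 2.58 = 10.65.

[5.49, 10.65]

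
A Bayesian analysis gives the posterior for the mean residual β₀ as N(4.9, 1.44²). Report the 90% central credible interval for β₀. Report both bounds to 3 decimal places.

The posterior is symmetric, so the 90% equal-tailed interval is β₀ = 4.9 ± z·1.44 with z = 1.645.
Half-width: 1.645 × 1.44 = 2.369.
4.9 − 2.369 = 2.531; 4.9 + 2.369 = 7.269.

[2.531, 7.269]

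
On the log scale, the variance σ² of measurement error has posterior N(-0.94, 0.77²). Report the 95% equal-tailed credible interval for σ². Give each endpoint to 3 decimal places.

[0.086, 1.767]

On the log scale the 95% interval is -0.94 ± 1.960 × 0.77 = [-2.4492, 0.5692].
Exponentiate: [e^-2.4492, e^0.5692] = [0.086, 1.767].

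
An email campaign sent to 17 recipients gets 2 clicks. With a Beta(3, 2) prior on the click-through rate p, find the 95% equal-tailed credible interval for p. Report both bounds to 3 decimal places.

[0.082, 0.419]

Posterior: Beta(3+2, 2+15) = Beta(5, 17).
Equal-tailed 95% interval: the 0.025 and 0.975 quantiles of Beta(5, 17).
Posterior mean ≈ 0.227, SD ≈ 0.087; a Normal approximation gives roughly [0.056, 0.399].
Exact: F⁻¹(0.025) = 0.082; F⁻¹(0.975) = 0.419.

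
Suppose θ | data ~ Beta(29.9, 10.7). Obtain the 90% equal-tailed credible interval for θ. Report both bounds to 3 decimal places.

Posterior: Beta(29.9, 10.7).
Equal-tailed 90% interval: the 0.05 and 0.95 quantiles of Beta(29.9, 10.7).
Posterior mean ≈ 0.736, SD ≈ 0.068; a Normal approximation gives roughly [0.624, 0.849].
Exact: F⁻¹(0.05) = 0.618; F⁻¹(0.95) = 0.842.

[0.618, 0.842]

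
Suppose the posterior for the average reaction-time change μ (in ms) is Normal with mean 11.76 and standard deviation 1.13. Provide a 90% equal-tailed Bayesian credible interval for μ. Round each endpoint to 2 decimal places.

The posterior is symmetric, so the 90% equal-tailed interval is μ = 11.76 ± z·1.13 with z = 1.645.
Half-width: 1.645 × 1.13 = 1.86.
11.76 − 1.86 = 9.90; 11.76 + 1.86 = 13.62.

[9.90, 13.62]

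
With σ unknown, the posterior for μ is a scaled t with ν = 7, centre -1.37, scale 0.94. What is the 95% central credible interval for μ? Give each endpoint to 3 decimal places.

[-3.593, 0.853]

The t_7 distribution is symmetric; the 95% interval is -1.37 ± t·0.94 with t_{0.975,7} = 2.365.
Half-width: 2.365 × 0.94 = 2.223.
-1.37 − 2.223 = -3.593; -1.37 + 2.223 = 0.853.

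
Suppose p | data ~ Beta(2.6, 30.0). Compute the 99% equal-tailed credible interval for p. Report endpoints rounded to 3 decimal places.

[0.007, 0.243]

Posterior: Beta(2.6, 30.0).
Equal-tailed 99% interval: the 0.005 and 0.995 quantiles of Beta(2.6, 30.0).
Posterior mean ≈ 0.080, SD ≈ 0.047; a Normal approximation gives roughly [-0.041, 0.200].
Exact: F⁻¹(0.005) = 0.007; F⁻¹(0.995) = 0.243.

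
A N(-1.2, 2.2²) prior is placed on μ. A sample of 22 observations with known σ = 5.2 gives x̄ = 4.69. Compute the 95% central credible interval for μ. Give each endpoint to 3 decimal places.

[1.557, 5.438]

Posterior precision = 1/2.2² + 22/5.2² = 0.2066 + 0.8136 = 1.0202, so posterior SD = 0.9900.
Posterior mean = (-1.2/2.2² + 22·4.69/5.2²) / 1.0202 = 3.4972.
Interval: 3.4972 ± 1.960 × 0.9900 → [1.557, 5.438].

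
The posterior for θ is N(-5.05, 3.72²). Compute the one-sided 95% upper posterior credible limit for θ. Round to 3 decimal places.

Need U with P(θ ≤ U) = 0.95: U = -5.05 + z_{0.05}·3.72.
z = 1.645; U = -5.05 + 1.645 × 3.72 = 1.069.

1.069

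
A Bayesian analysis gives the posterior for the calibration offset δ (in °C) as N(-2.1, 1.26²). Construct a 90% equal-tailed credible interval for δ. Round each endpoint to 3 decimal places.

The posterior is symmetric, so the 90% equal-tailed interval is δ = -2.1 ± z·1.26 with z = 1.645.
Half-width: 1.645 × 1.26 = 2.073.
-2.1 − 2.073 = -4.173; -2.1 + 2.073 = -0.027.

[-4.173, -0.027]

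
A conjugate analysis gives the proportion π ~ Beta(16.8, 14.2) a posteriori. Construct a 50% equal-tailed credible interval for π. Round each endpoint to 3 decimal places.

Posterior: Beta(16.8, 14.2).
Equal-tailed 50% interval: the 0.25 and 0.75 quantiles of Beta(16.8, 14.2).
Posterior mean ≈ 0.542, SD ≈ 0.088; a Normal approximation gives roughly [0.483, 0.601].
Exact: F⁻¹(0.25) = 0.482; F⁻¹(0.75) = 0.603.

[0.482, 0.603]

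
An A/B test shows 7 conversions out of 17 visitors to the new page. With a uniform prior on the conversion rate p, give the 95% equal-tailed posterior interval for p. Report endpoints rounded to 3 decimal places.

[0.215, 0.643]

Posterior: Beta(1+7, 1+10) = Beta(8, 11).
Equal-tailed 95% interval: the 0.025 and 0.975 quantiles of Beta(8, 11).
Posterior mean ≈ 0.421, SD ≈ 0.110; a Normal approximation gives roughly [0.205, 0.637].
Exact: F⁻¹(0.025) = 0.215; F⁻¹(0.975) = 0.643.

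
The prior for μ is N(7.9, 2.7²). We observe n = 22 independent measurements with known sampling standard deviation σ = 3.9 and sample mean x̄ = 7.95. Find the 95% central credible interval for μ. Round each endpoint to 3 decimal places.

[6.388, 9.503]

Posterior precision = 1/2.7² + 22/3.9² = 0.1372 + 1.4464 = 1.5836, so posterior SD = 0.7947.
Posterior mean = (7.9/2.7² + 22·7.95/3.9²) / 1.5836 = 7.9457.
Interval: 7.9457 ± 1.960 × 0.7947 → [6.388, 9.503].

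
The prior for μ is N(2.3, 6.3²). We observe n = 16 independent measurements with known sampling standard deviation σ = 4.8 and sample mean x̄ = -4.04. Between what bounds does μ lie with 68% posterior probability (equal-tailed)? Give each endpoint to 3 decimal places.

[-4.990, -2.646]

Posterior precision = 1/6.3² + 16/4.8² = 0.0252 + 0.6944 = 0.7196, so posterior SD = 1.1788.
Posterior mean = (2.3/6.3² + 16·-4.04/4.8²) / 0.7196 = -3.8180.
Interval: -3.8180 ± 0.994 × 1.1788 → [-4.990, -2.646].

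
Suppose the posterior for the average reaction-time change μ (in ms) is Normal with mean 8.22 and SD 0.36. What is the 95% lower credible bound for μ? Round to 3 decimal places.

7.628

Need L with P(μ ≥ L) = 0.95: L = 8.22 − z_{0.05}·0.36.
z = 1.645; L = 8.22 − 1.645 × 0.36 = 7.628.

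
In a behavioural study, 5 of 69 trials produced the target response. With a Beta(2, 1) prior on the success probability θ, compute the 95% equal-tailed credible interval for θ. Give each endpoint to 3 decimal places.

Posterior: Beta(2+5, 1+64) = Beta(7, 65).
Equal-tailed 95% interval: the 0.025 and 0.975 quantiles of Beta(7, 65).
Posterior mean ≈ 0.097, SD ≈ 0.035; a Normal approximation gives roughly [0.029, 0.165].
Exact: F⁻¹(0.025) = 0.041; F⁻¹(0.975) = 0.175.

[0.041, 0.175]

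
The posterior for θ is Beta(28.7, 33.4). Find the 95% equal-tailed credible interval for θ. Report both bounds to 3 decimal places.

Posterior: Beta(28.7, 33.4).
Equal-tailed 95% interval: the 0.025 and 0.975 quantiles of Beta(28.7, 33.4).
Posterior mean ≈ 0.462, SD ≈ 0.063; a Normal approximation gives roughly [0.339, 0.585].
Exact: F⁻¹(0.025) = 0.341; F⁻¹(0.975) = 0.586.

[0.341, 0.586]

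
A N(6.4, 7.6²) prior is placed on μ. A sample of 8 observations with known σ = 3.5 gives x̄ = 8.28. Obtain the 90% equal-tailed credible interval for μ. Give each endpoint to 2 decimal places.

Posterior precision = 1/7.6² + 8/3.5² = 0.0173 + 0.6531 = 0.6704, so posterior SD = 1.2214.
Posterior mean = (6.4/7.6² + 8·8.28/3.5²) / 0.6704 = 8.2314.
Interval: 8.2314 ± 1.645 × 1.2214 → [6.22, 10.24].

[6.22, 10.24]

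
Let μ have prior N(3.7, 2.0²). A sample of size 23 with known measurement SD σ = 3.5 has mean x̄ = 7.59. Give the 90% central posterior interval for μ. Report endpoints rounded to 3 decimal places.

Posterior precision = 1/2.0² + 23/3.5² = 0.2500 + 1.8776 = 2.1276, so posterior SD = 0.6856.
Posterior mean = (3.7/2.0² + 23·7.59/3.5²) / 2.1276 = 7.1329.
Interval: 7.1329 ± 1.645 × 0.6856 → [6.005, 8.261].

[6.005, 8.261]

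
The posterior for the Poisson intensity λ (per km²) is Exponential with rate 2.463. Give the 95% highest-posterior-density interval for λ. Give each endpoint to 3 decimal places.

[0.000, 1.216]

The exponential density is strictly decreasing on [0, ∞), so the HPD interval is anchored at 0: [0, q] with P(λ ≤ q) = 0.95.
q = −ln(1 − 0.95) / 2.463 = 2.9957 / 2.463 = 1.216.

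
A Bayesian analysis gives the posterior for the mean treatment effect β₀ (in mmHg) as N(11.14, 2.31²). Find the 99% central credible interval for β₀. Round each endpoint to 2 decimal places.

The posterior is symmetric, so the 99% equal-tailed interval is β₀ = 11.14 ± z·2.31 with z = 2.576.
Half-width: 2.576 × 2.31 = 5.95.
11.14 − 5.95 = 5.19; 11.14 + 5.95 = 17.09.

[5.19, 17.09]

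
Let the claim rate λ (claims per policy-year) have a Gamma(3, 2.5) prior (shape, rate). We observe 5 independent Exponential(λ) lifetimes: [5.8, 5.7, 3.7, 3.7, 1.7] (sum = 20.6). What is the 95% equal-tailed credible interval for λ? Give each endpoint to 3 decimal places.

[0.150, 0.624]

Posterior: Gamma(3+5, 2.5+20.6) = Gamma(8, 23.1) (shape, rate).
Equal-tailed 95% interval: Gamma(8, 23.1) quantiles at 0.025 and 0.975.
Posterior mean ≈ 0.346, SD ≈ 0.122; a Normal approximation gives roughly [0.106, 0.586].
Exact: lower = 0.150; upper = 0.624.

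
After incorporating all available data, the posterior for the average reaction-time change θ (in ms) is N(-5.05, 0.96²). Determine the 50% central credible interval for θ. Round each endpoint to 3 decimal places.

[-5.698, -4.402]

The posterior is symmetric, so the 50% equal-tailed interval is θ = -5.05 ± z·0.96 with z = 0.674.
Half-width: 0.674 × 0.96 = 0.648.
-5.05 − 0.648 = -5.698; -5.05 + 0.648 = -4.402.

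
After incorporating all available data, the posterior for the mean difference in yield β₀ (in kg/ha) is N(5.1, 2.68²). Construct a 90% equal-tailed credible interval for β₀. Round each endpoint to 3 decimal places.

The posterior is symmetric, so the 90% equal-tailed interval is β₀ = 5.1 ± z·2.68 with z = 1.645.
Half-width: 1.645 × 2.68 = 4.408.
5.1 − 4.408 = 0.692; 5.1 + 4.408 = 9.508.

[0.692, 9.508]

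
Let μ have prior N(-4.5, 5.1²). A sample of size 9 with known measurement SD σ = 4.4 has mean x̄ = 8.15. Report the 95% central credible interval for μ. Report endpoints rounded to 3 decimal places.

[4.421, 9.946]

Posterior precision = 1/5.1² + 9/4.4² = 0.0384 + 0.4649 = 0.5033, so posterior SD = 1.4095.
Posterior mean = (-4.5/5.1² + 9·8.15/4.4²) / 0.5033 = 7.1837.
Interval: 7.1837 ± 1.960 × 1.4095 → [4.421, 9.946].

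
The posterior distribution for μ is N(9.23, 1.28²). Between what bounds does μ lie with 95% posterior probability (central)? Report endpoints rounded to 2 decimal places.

[6.72, 11.74]

The posterior is symmetric, so the 95% equal-tailed interval is μ = 9.23 ± z·1.28 with z = 1.960.
Half-width: 1.960 × 1.28 = 2.51.
9.23 − 2.51 = 6.72; 9.23 + 2.51 = 11.74.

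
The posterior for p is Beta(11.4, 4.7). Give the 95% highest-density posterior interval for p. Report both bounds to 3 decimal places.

[0.492, 0.910]

The posterior is unimodal and skewed, so the HPD interval has equal density at both endpoints and is the shortest 95% interval.
Solving f(0.492) = f(0.910) with F(0.910) − F(0.492) = 0.95 gives [0.492, 0.910].
For comparison, the equal-tailed interval is [0.472, 0.895]; the HPD is narrower and shifted toward the mode.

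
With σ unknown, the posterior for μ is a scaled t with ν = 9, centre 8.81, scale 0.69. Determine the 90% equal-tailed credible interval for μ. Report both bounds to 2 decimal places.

The t_9 distribution is symmetric; the 90% interval is 8.81 ± t·0.69 with t_{0.95,9} = 1.833.
Half-width: 1.833 × 0.69 = 1.26.
8.81 − 1.26 = 7.55; 8.81 + 1.26 = 10.07.

[7.55, 10.07]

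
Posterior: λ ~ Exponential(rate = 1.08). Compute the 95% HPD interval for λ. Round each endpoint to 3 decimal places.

The exponential density is strictly decreasing on [0, ∞), so the HPD interval is anchored at 0: [0, q] with P(λ ≤ q) = 0.95.
q = −ln(1 − 0.95) / 1.08 = 2.9957 / 1.08 = 2.774.

[0.000, 2.774]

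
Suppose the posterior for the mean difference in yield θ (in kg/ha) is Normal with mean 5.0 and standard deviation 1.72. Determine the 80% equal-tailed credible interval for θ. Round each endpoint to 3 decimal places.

[2.796, 7.204]

The posterior is symmetric, so the 80% equal-tailed interval is θ = 5.0 ± z·1.72 with z = 1.282.
Half-width: 1.282 × 1.72 = 2.204.
5.0 − 2.204 = 2.796; 5.0 + 2.204 = 7.204.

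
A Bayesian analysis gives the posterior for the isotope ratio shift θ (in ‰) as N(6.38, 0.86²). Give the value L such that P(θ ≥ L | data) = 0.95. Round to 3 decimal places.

4.965

Need L with P(θ ≥ L) = 0.95: L = 6.38 − z_{0.05}·0.86.
z = 1.645; L = 6.38 − 1.645 × 0.86 = 4.965.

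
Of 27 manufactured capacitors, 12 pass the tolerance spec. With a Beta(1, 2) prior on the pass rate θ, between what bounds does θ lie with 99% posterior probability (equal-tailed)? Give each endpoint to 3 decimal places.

[0.219, 0.664]

Posterior: Beta(1+12, 2+15) = Beta(13, 17).
Equal-tailed 99% interval: the 0.005 and 0.995 quantiles of Beta(13, 17).
Posterior mean ≈ 0.433, SD ≈ 0.089; a Normal approximation gives roughly [0.204, 0.663].
Exact: F⁻¹(0.005) = 0.219; F⁻¹(0.995) = 0.664.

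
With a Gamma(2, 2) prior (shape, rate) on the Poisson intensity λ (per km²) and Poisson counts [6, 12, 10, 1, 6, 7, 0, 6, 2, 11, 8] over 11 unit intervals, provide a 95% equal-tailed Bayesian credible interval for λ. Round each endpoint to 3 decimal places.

Posterior: Gamma(2+69, 2+11) = Gamma(71, 13) (shape, rate).
Equal-tailed 95% interval: Gamma(71, 13) quantiles at 0.025 and 0.975.
Posterior mean ≈ 5.462, SD ≈ 0.648; a Normal approximation gives roughly [4.191, 6.732].
Exact: lower = 4.266; upper = 6.803.

[4.266, 6.803]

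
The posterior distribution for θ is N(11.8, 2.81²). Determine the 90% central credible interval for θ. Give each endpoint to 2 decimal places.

[7.18, 16.42]

The posterior is symmetric, so the 90% equal-tailed interval is θ = 11.8 ± z·2.81 with z = 1.645.
Half-width: 1.645 × 2.81 = 4.62.
11.8 − 4.62 = 7.18; 11.8 + 4.62 = 16.42.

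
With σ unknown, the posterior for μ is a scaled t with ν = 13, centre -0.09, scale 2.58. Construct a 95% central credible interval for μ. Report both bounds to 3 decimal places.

The t_13 distribution is symmetric; the 95% interval is -0.09 ± t·2.58 with t_{0.975,13} = 2.160.
Half-width: 2.160 × 2.58 = 5.574.
-0.09 − 5.574 = -5.664; -0.09 + 5.574 = 5.484.

[-5.664, 5.484]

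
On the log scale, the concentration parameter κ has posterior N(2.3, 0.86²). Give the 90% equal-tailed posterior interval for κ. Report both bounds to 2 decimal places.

[2.42, 41.04]

On the log scale the 90% interval is 2.3 ± 1.645 × 0.86 = [0.8854, 3.7146].
Exponentiate: [e^0.8854, e^3.7146] = [2.42, 41.04].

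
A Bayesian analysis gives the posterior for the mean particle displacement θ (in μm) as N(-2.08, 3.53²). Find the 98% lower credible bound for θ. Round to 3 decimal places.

-9.330

Need L with P(θ ≥ L) = 0.98: L = -2.08 − z_{0.02}·3.53.
z = 2.054; L = -2.08 − 2.054 × 3.53 = -9.330.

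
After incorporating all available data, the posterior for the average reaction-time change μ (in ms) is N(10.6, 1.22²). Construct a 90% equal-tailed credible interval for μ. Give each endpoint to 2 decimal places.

The posterior is symmetric, so the 90% equal-tailed interval is μ = 10.6 ± z·1.22 with z = 1.645.
Half-width: 1.645 × 1.22 = 2.01.
10.6 − 2.01 = 8.59; 10.6 + 2.01 = 12.61.

[8.59, 12.61]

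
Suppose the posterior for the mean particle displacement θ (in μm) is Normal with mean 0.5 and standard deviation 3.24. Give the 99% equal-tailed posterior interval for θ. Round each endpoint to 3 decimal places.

The posterior is symmetric, so the 99% equal-tailed interval is θ = 0.5 ± z·3.24 with z = 2.576.
Half-width: 2.576 × 3.24 = 8.346.
0.5 − 8.346 = -7.846; 0.5 + 8.346 = 8.846.

[-7.846, 8.846]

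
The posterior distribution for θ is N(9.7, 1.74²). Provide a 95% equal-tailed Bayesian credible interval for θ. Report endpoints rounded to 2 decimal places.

[6.29, 13.11]

The posterior is symmetric, so the 95% equal-tailed interval is θ = 9.7 ± z·1.74 with z = 1.960.
Half-width: 1.960 × 1.74 = 3.41.
9.7 − 3.41 = 6.29; 9.7 + 3.41 = 13.11.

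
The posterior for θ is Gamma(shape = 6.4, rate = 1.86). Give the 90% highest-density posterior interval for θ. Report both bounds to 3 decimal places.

[1.284, 5.517]

The posterior is unimodal and skewed, so the HPD interval has equal density at both endpoints and is the shortest 90% interval.
Solving f(1.284) = f(5.517) with F(5.517) − F(1.284) = 0.90 gives [1.284, 5.517].
For comparison, the equal-tailed interval is [1.548, 5.940]; the HPD is narrower and shifted toward the mode.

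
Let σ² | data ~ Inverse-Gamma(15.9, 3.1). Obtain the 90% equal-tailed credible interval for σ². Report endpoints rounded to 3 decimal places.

Inverse-Gamma(15.9, 3.1) quantiles: F⁻¹(0.05) and F⁻¹(0.95).
Equivalently, 1/σ² ~ Gamma(15.9, rate = 3.1); invert its 0.95 and 0.05 quantiles.
Posterior mean ≈ 0.208, SD ≈ 0.056; a Normal approximation gives roughly [0.116, 0.300].
Exact: lower = 0.135; upper = 0.311.

[0.135, 0.311]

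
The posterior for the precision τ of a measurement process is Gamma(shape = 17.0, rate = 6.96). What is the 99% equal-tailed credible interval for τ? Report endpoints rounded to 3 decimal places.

Posterior: Gamma(shape 17.0, rate 6.96).
Equal-tailed 99% interval: Gamma(17.0, 6.96) quantiles at 0.005 and 0.995.
Posterior mean ≈ 2.443, SD ≈ 0.592; a Normal approximation gives roughly [0.917, 3.968].
Exact: lower = 1.185; upper = 4.236.

[1.185, 4.236]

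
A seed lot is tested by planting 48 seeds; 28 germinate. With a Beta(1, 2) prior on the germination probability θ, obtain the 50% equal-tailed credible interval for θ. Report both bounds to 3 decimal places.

[0.522, 0.616]

Posterior: Beta(1+28, 2+20) = Beta(29, 22).
Equal-tailed 50% interval: the 0.25 and 0.75 quantiles of Beta(29, 22).
Posterior mean ≈ 0.569, SD ≈ 0.069; a Normal approximation gives roughly [0.522, 0.615].
Exact: F⁻¹(0.25) = 0.522; F⁻¹(0.75) = 0.616.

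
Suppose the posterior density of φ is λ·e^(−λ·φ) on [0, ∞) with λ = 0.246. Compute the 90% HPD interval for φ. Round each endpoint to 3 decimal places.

[0.000, 9.360]

The exponential density is strictly decreasing on [0, ∞), so the HPD interval is anchored at 0: [0, q] with P(φ ≤ q) = 0.90.
q = −ln(1 − 0.90) / 0.246 = 2.3026 / 0.246 = 9.360.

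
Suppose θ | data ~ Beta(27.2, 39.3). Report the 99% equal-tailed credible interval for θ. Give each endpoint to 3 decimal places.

Posterior: Beta(27.2, 39.3).
Equal-tailed 99% interval: the 0.005 and 0.995 quantiles of Beta(27.2, 39.3).
Posterior mean ≈ 0.409, SD ≈ 0.060; a Normal approximation gives roughly [0.255, 0.563].
Exact: F⁻¹(0.005) = 0.262; F⁻¹(0.995) = 0.566.

[0.262, 0.566]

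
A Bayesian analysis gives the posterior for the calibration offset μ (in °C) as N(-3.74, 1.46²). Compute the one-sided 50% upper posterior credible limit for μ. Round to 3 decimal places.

-3.740

Need U with P(μ ≤ U) = 0.50: U = -3.74 + z_{0.5}·1.46.
z = 0.000; U = -3.74 + 0.000 × 1.46 = -3.740.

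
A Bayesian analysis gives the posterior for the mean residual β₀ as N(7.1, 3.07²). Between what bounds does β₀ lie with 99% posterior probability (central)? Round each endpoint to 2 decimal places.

The posterior is symmetric, so the 99% equal-tailed interval is β₀ = 7.1 ± z·3.07 with z = 2.576.
Half-width: 2.576 × 3.07 = 7.91.
7.1 − 7.91 = -0.81; 7.1 + 7.91 = 15.01.

[-0.81, 15.01]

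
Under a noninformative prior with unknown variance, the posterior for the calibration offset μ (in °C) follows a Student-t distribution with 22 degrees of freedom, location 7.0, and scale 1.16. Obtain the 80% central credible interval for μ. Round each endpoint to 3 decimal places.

The t_22 distribution is symmetric; the 80% interval is 7.0 ± t·1.16 with t_{0.9,22} = 1.321.
Half-width: 1.321 × 1.16 = 1.533.
7.0 − 1.533 = 5.467; 7.0 + 1.533 = 8.533.

[5.467, 8.533]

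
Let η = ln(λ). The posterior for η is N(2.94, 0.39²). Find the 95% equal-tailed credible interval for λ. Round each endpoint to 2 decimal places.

On the log scale the 95% interval is 2.94 ± 1.960 × 0.39 = [2.1756, 3.7044].
Exponentiate: [e^2.1756, e^3.7044] = [8.81, 40.63].

[8.81, 40.63]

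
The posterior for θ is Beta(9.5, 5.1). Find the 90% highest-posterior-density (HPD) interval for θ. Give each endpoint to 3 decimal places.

[0.456, 0.850]

The posterior is unimodal and skewed, so the HPD interval has equal density at both endpoints and is the shortest 90% interval.
Solving f(0.456) = f(0.850) with F(0.850) − F(0.456) = 0.90 gives [0.456, 0.850].
For comparison, the equal-tailed interval is [0.440, 0.837]; the HPD is narrower and shifted toward the mode.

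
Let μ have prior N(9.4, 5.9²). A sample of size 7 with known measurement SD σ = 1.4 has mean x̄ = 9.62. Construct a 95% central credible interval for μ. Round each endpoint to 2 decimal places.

Posterior precision = 1/5.9² + 7/1.4² = 0.0287 + 3.5714 = 3.6002, so posterior SD = 0.5270.
Posterior mean = (9.4/5.9² + 7·9.62/1.4²) / 3.6002 = 9.6182.
Interval: 9.6182 ± 1.960 × 0.5270 → [8.59, 10.65].

[8.59, 10.65]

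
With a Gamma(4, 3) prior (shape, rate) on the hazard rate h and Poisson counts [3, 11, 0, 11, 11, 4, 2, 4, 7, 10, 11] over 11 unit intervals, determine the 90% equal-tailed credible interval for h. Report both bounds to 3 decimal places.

[4.576, 6.648]

Posterior: Gamma(4+74, 3+11) = Gamma(78, 14) (shape, rate).
Equal-tailed 90% interval: Gamma(78, 14) quantiles at 0.05 and 0.95.
Posterior mean ≈ 5.571, SD ≈ 0.631; a Normal approximation gives roughly [4.534, 6.609].
Exact: lower = 4.576; upper = 6.648.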